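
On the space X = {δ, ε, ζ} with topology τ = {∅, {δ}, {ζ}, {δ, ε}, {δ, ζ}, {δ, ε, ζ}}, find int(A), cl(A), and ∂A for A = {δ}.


int(A) = {δ}, cl(A) = {δ, ε}, ∂A = {ε}.

Closed sets in (X, τ) are complements of opens:
  closed(X, τ) = {∅, {ε}, {ζ}, {δ, ε}, {ε, ζ}, {δ, ε, ζ}}.
int(A) = ⋃ {U ∈ τ : U ⊆ A}. Opens contained in A: ∅, {δ}.
Taking the union of these: int(A) = {δ}.
cl(A) = ⋂ {C closed : A ⊆ C}. Closed sets containing A: {δ, ε}, {δ, ε, ζ}.
Intersecting these: cl(A) = {δ, ε}.
∂A = cl(A) ∖ int(A) = {δ, ε} ∖ {δ} = {ε}.


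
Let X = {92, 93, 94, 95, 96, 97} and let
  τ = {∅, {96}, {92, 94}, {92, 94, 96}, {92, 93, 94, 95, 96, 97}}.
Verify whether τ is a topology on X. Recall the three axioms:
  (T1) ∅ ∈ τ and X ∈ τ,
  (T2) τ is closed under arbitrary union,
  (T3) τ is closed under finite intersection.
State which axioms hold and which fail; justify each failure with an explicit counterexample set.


τ IS a topology on X.

Axiom (T1): ∅ ∈ τ? Yes; X ∈ τ? Yes.
Axiom (T2/T3): check pairwise unions and intersections of members of τ.
All pairwise intersections and unions checked — each lies in τ. Therefore τ satisfies (T1), (T2), (T3): it IS a topology on X.


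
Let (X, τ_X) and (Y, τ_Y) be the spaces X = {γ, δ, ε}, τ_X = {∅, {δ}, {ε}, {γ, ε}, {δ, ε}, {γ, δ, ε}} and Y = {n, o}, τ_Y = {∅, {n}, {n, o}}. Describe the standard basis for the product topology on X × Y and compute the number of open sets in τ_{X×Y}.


Basis B = {∅ × ∅, {δ} × {n}, {ε} × {n}, {γ, ε} × {n}, {δ} × {n, o}, {δ, ε} × {n}, {ε} × {n, o}, {γ, δ, ε} × {n}, {γ, ε} × {n, o}, {δ, ε} × {n, o}, {γ, δ, ε} × {n, o}}; |τ_{X×Y}| = 18.

Enumerate products U × V with U ∈ τ_X, V ∈ τ_Y (deduplicated):
  ∅ × ∅ = {} (∅)
  {δ} × {n} = {(δ,n)}
  {ε} × {n} = {(ε,n)}
  {γ, ε} × {n} = {(γ,n), (ε,n)}
  {δ} × {n, o} = {(δ,n), (δ,o)}
  {δ, ε} × {n} = {(δ,n), (ε,n)}
  {ε} × {n, o} = {(ε,n), (ε,o)}
  {γ, δ, ε} × {n} = {(γ,n), (δ,n), (ε,n)}
  {γ, ε} × {n, o} = {(γ,n), (γ,o), (ε,n), (ε,o)}
  {δ, ε} × {n, o} = {(δ,n), (δ,o), (ε,n), (ε,o)}
  {γ, δ, ε} × {n, o} = {(γ,n), (γ,o), (δ,n), (δ,o), (ε,n), (ε,o)}
These 11 distinct sets form the basis B.
Close under arbitrary unions to get τ_{X×Y}; counting gives |τ_{X×Y}| = 18.


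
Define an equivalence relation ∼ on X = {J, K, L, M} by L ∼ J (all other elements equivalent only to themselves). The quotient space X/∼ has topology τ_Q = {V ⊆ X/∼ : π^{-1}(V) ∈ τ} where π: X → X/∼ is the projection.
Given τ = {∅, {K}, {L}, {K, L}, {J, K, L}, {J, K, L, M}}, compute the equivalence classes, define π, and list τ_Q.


X/∼ = {[J=L], [K], [M]}; |τ_Q| = 4.

Equivalence classes: [J=L], [K], [M].
Quotient map π: X → X/∼ sends J ↦ [J=L], K ↦ [K], L ↦ [J=L], M ↦ [M].
For each subset V ⊆ X/∼, compute π^{-1}(V) ⊆ X and check whether π^{-1}(V) ∈ τ. V is open in τ_Q iff π^{-1}(V) ∈ τ.
  V = {}: π^{-1}(V) = ∅ ∈ τ ✓.
  V = {[J=L]}: π^{-1}(V) = {J, L} ∉ τ ✗.
  V = {[K]}: π^{-1}(V) = {K} ∈ τ ✓.
  V = {[J=L], [K]}: π^{-1}(V) = {J, K, L} ∈ τ ✓.
  V = {[M]}: π^{-1}(V) = {M} ∉ τ ✗.
  V = {[J=L], [M]}: π^{-1}(V) = {J, L, M} ∉ τ ✗.
  V = {[K], [M]}: π^{-1}(V) = {K, M} ∉ τ ✗.
  V = {[J=L], [K], [M]}: π^{-1}(V) = {J, K, L, M} ∈ τ ✓.
Open sets in the quotient: τ_Q = {{}, {[K]}, {[J=L], [K]}, {[J=L], [K], [M]}} (4 elements).


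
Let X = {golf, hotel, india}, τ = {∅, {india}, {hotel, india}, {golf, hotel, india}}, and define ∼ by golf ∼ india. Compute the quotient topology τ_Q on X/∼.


X/∼ = {[golf=india], [hotel]}; |τ_Q| = 2.

Equivalence classes: [golf=india], [hotel].
Quotient map π: X → X/∼ sends golf ↦ [golf=india], hotel ↦ [hotel], india ↦ [golf=india].
For each subset V ⊆ X/∼, compute π^{-1}(V) ⊆ X and check whether π^{-1}(V) ∈ τ. V is open in τ_Q iff π^{-1}(V) ∈ τ.
  V = {}: π^{-1}(V) = ∅ ∈ τ ✓.
  V = {[golf=india]}: π^{-1}(V) = {golf, india} ∉ τ ✗.
  V = {[hotel]}: π^{-1}(V) = {hotel} ∉ τ ✗.
  V = {[golf=india], [hotel]}: π^{-1}(V) = {golf, hotel, india} ∈ τ ✓.
Open sets in the quotient: τ_Q = {{}, {[golf=india], [hotel]}} (2 elements).


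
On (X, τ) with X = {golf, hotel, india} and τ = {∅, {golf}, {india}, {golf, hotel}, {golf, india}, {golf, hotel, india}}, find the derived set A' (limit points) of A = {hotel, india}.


A' = ∅

For each x ∈ X, list the open sets U ∈ τ with x ∈ U, then check whether U ∩ (A ∖ {x}) ≠ ∅ for every such U.
  x = golf: open {golf} ∋ x has {golf} ∩ (A ∖ {golf}) = ∅, so x is NOT a limit point.
  x = hotel: open {golf, hotel} ∋ x has {golf, hotel} ∩ (A ∖ {hotel}) = ∅, so x is NOT a limit point.
  x = india: open {india} ∋ x has {india} ∩ (A ∖ {india}) = ∅, so x is NOT a limit point.
Collecting: A' = ∅.


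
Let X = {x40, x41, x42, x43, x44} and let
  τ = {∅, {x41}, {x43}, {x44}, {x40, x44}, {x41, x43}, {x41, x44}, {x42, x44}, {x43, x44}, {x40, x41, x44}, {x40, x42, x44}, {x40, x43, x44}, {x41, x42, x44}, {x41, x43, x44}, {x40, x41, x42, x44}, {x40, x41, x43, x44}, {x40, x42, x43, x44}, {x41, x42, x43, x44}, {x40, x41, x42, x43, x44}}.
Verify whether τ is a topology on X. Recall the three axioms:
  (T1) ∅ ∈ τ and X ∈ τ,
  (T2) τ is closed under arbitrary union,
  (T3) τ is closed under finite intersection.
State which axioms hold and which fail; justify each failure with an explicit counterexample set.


τ is NOT a topology on X.

Axiom (T1): ∅ ∈ τ? Yes; X ∈ τ? Yes.
Axiom (T2/T3): check pairwise unions and intersections of members of τ.
Counterexample for (T2): {x43} ∪ {x42, x44} = {x42, x43, x44} ∉ τ. Therefore τ is NOT a topology.


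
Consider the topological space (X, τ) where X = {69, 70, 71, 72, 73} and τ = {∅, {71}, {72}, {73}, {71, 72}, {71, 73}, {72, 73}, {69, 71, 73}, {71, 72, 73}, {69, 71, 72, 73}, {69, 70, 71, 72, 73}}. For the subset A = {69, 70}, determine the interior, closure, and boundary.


int(A) = ∅, cl(A) = {69, 70}, ∂A = {69, 70}.

Closed sets in (X, τ) are complements of opens:
  closed(X, τ) = {∅, {70}, {69, 70}, {70, 72}, {69, 70, 71}, {69, 70, 72}, {69, 70, 73}, {69, 70, 71, 72}, {69, 70, 71, 73}, {69, 70, 72, 73}, {69, 70, 71, 72, 73}}.
int(A) = ⋃ {U ∈ τ : U ⊆ A}. Opens contained in A: ∅.
Taking the union of these: int(A) = ∅.
cl(A) = ⋂ {C closed : A ⊆ C}. Closed sets containing A: {69, 70}, {69, 70, 71}, {69, 70, 72}, {69, 70, 73}, {69, 70, 71, 72}, {69, 70, 71, 73}, {69, 70, 72, 73}, {69, 70, 71, 72, 73}.
Intersecting these: cl(A) = {69, 70}.
∂A = cl(A) ∖ int(A) = {69, 70} ∖ ∅ = {69, 70}.


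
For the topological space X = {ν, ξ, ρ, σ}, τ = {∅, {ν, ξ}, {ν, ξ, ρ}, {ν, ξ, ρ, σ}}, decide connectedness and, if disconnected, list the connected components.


(X, τ) is connected.

Find clopen sets (U ∈ τ with X ∖ U ∈ τ):
  U = ∅, X ∖ U = {ν, ξ, ρ, σ} — both open, so U is clopen.
  U = {ν, ξ, ρ, σ}, X ∖ U = ∅ — both open, so U is clopen.
Only trivial clopens (∅ and X) exist, so (X, τ) is connected.
Compute connected components by grouping points that agree on all clopens:
  component: {ν, ξ, ρ, σ}


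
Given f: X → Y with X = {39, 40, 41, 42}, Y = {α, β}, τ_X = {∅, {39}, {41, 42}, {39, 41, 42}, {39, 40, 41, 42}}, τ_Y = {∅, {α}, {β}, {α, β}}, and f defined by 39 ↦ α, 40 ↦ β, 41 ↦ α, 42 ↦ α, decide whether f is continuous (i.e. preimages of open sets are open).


f is NOT continuous.

Compute f^{-1}(U) for each U ∈ τ_Y:
  U = ∅: f^{-1}(U) = ∅ ∈ τ_X ✓.
  U = {α}: f^{-1}(U) = {39, 41, 42} ∈ τ_X ✓.
  U = {β}: f^{-1}(U) = {40} ∉ τ_X ✗.
  U = {α, β}: f^{-1}(U) = {39, 40, 41, 42} ∈ τ_X ✓.
Found U = {β} with f^{-1}(U) = {40} not in τ_X. Therefore f is NOT continuous.


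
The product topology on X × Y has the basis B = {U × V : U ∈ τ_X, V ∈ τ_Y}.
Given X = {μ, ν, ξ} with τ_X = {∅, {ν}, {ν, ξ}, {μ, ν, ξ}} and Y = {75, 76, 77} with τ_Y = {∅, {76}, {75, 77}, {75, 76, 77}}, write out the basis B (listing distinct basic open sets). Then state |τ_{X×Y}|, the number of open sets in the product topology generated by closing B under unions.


Basis B = {∅ × ∅, {ν} × {76}, {ν} × {75, 77}, {ν, ξ} × {76}, {μ, ν, ξ} × {76}, {ν} × {75, 76, 77}, {ν, ξ} × {75, 77}, {μ, ν, ξ} × {75, 77}, {ν, ξ} × {75, 76, 77}, {μ, ν, ξ} × {75, 76, 77}}; |τ_{X×Y}| = 16.

Enumerate products U × V with U ∈ τ_X, V ∈ τ_Y (deduplicated):
  ∅ × ∅ = {} (∅)
  {ν} × {76} = {(ν,76)}
  {ν} × {75, 77} = {(ν,75), (ν,77)}
  {ν, ξ} × {76} = {(ν,76), (ξ,76)}
  {μ, ν, ξ} × {76} = {(μ,76), (ν,76), (ξ,76)}
  {ν} × {75, 76, 77} = {(ν,75), (ν,76), (ν,77)}
  {ν, ξ} × {75, 77} = {(ν,75), (ν,77), (ξ,75), (ξ,77)}
  {μ, ν, ξ} × {75, 77} = {(μ,75), (μ,77), (ν,75), (ν,77), (ξ,75), (ξ,77)}
  {ν, ξ} × {75, 76, 77} = {(ν,75), (ν,76), (ν,77), (ξ,75), (ξ,76), (ξ,77)}
  {μ, ν, ξ} × {75, 76, 77} = {(μ,75), (μ,76), (μ,77), (ν,75), (ν,76), (ν,77), (ξ,75), (ξ,76), (ξ,77)}
These 10 distinct sets form the basis B.
Close under arbitrary unions to get τ_{X×Y}; counting gives |τ_{X×Y}| = 16.


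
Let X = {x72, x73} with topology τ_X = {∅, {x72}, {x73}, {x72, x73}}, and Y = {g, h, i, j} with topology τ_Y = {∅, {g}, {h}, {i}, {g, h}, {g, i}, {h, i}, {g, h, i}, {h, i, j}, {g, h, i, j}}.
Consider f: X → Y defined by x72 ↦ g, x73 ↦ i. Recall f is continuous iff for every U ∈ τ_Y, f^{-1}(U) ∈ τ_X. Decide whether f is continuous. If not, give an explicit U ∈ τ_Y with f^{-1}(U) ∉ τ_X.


f IS continuous.

Compute f^{-1}(U) for each U ∈ τ_Y:
  U = ∅: f^{-1}(U) = ∅ ∈ τ_X ✓.
  U = {g}: f^{-1}(U) = {x72} ∈ τ_X ✓.
  U = {h}: f^{-1}(U) = ∅ ∈ τ_X ✓.
  U = {i}: f^{-1}(U) = {x73} ∈ τ_X ✓.
  U = {g, h}: f^{-1}(U) = {x72} ∈ τ_X ✓.
  U = {g, i}: f^{-1}(U) = {x72, x73} ∈ τ_X ✓.
  U = {h, i}: f^{-1}(U) = {x73} ∈ τ_X ✓.
  U = {g, h, i}: f^{-1}(U) = {x72, x73} ∈ τ_X ✓.
  U = {h, i, j}: f^{-1}(U) = {x73} ∈ τ_X ✓.
  U = {g, h, i, j}: f^{-1}(U) = {x72, x73} ∈ τ_X ✓.
Every preimage lies in τ_X, so f IS continuous.


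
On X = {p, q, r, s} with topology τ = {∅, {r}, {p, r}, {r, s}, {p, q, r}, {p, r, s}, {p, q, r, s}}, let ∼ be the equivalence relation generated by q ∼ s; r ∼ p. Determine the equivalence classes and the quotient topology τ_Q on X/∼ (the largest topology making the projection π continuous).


X/∼ = {[p=r], [q=s]}; |τ_Q| = 3.

Equivalence classes: [p=r], [q=s].
Quotient map π: X → X/∼ sends p ↦ [p=r], q ↦ [q=s], r ↦ [p=r], s ↦ [q=s].
For each subset V ⊆ X/∼, compute π^{-1}(V) ⊆ X and check whether π^{-1}(V) ∈ τ. V is open in τ_Q iff π^{-1}(V) ∈ τ.
  V = {}: π^{-1}(V) = ∅ ∈ τ ✓.
  V = {[p=r]}: π^{-1}(V) = {p, r} ∈ τ ✓.
  V = {[q=s]}: π^{-1}(V) = {q, s} ∉ τ ✗.
  V = {[p=r], [q=s]}: π^{-1}(V) = {p, q, r, s} ∈ τ ✓.
Open sets in the quotient: τ_Q = {{}, {[p=r]}, {[p=r], [q=s]}} (3 elements).


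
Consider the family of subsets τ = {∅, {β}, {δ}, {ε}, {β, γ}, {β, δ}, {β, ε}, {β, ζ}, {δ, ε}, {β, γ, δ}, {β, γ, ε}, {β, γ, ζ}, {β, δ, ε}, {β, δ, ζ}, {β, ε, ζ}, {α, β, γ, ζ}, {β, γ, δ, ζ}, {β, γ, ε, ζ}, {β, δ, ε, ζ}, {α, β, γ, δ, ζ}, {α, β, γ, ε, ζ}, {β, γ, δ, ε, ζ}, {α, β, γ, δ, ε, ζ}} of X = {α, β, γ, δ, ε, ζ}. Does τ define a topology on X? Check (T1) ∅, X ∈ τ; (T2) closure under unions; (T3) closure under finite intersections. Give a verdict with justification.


τ is NOT a topology on X.

Axiom (T1): ∅ ∈ τ? Yes; X ∈ τ? Yes.
Axiom (T2/T3): check pairwise unions and intersections of members of τ.
Counterexample for (T2): {δ} ∪ {β, γ, ε} = {β, γ, δ, ε} ∉ τ. Therefore τ is NOT a topology.


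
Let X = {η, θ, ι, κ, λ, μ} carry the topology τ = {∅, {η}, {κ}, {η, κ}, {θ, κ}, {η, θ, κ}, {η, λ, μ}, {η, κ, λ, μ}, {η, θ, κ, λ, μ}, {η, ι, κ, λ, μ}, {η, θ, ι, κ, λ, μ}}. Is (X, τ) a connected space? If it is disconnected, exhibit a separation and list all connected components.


(X, τ) is connected.

Find clopen sets (U ∈ τ with X ∖ U ∈ τ):
  U = ∅, X ∖ U = {η, θ, ι, κ, λ, μ} — both open, so U is clopen.
  U = {η, θ, ι, κ, λ, μ}, X ∖ U = ∅ — both open, so U is clopen.
Only trivial clopens (∅ and X) exist, so (X, τ) is connected.
Compute connected components by grouping points that agree on all clopens:
  component: {η, θ, ι, κ, λ, μ}


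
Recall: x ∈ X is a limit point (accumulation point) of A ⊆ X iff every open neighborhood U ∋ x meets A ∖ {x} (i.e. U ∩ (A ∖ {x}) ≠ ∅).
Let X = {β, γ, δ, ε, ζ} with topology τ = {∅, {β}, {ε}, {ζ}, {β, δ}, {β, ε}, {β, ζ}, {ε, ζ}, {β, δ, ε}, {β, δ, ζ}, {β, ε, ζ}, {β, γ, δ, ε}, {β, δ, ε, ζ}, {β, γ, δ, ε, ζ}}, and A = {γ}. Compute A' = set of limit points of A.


A' = ∅

For each x ∈ X, list the open sets U ∈ τ with x ∈ U, then check whether U ∩ (A ∖ {x}) ≠ ∅ for every such U.
  x = β: open {β} ∋ x has {β} ∩ (A ∖ {β}) = ∅, so x is NOT a limit point.
  x = γ: open {β, γ, δ, ε} ∋ x has {β, γ, δ, ε} ∩ (A ∖ {γ}) = ∅, so x is NOT a limit point.
  x = δ: open {β, δ} ∋ x has {β, δ} ∩ (A ∖ {δ}) = ∅, so x is NOT a limit point.
  x = ε: open {ε} ∋ x has {ε} ∩ (A ∖ {ε}) = ∅, so x is NOT a limit point.
  x = ζ: open {ζ} ∋ x has {ζ} ∩ (A ∖ {ζ}) = ∅, so x is NOT a limit point.
Collecting: A' = ∅.


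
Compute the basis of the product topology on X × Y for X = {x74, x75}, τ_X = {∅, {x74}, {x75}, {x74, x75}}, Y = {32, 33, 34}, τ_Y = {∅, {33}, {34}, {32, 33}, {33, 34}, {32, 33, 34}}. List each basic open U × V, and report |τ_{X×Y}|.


Basis B = {∅ × ∅, {x74} × {33}, {x74} × {34}, {x75} × {33}, {x75} × {34}, {x74} × {32, 33}, {x74} × {33, 34}, {x74, x75} × {33}, {x74, x75} × {34}, {x75} × {32, 33}, {x75} × {33, 34}, {x74} × {32, 33, 34}, {x75} × {32, 33, 34}, {x74, x75} × {32, 33}, {x74, x75} × {33, 34}, {x74, x75} × {32, 33, 34}}; |τ_{X×Y}| = 36.

Enumerate products U × V with U ∈ τ_X, V ∈ τ_Y (deduplicated):
  ∅ × ∅ = {} (∅)
  {x74} × {33} = {(x74,33)}
  {x74} × {34} = {(x74,34)}
  {x75} × {33} = {(x75,33)}
  {x75} × {34} = {(x75,34)}
  {x74} × {32, 33} = {(x74,32), (x74,33)}
  {x74} × {33, 34} = {(x74,33), (x74,34)}
  {x74, x75} × {33} = {(x74,33), (x75,33)}
  {x74, x75} × {34} = {(x74,34), (x75,34)}
  {x75} × {32, 33} = {(x75,32), (x75,33)}
  {x75} × {33, 34} = {(x75,33), (x75,34)}
  {x74} × {32, 33, 34} = {(x74,32), (x74,33), (x74,34)}
  {x75} × {32, 33, 34} = {(x75,32), (x75,33), (x75,34)}
  {x74, x75} × {32, 33} = {(x74,32), (x74,33), (x75,32), (x75,33)}
  {x74, x75} × {33, 34} = {(x74,33), (x74,34), (x75,33), (x75,34)}
  {x74, x75} × {32, 33, 34} = {(x74,32), (x74,33), (x74,34), (x75,32), (x75,33), (x75,34)}
These 16 distinct sets form the basis B.
Close under arbitrary unions to get τ_{X×Y}; counting gives |τ_{X×Y}| = 36.


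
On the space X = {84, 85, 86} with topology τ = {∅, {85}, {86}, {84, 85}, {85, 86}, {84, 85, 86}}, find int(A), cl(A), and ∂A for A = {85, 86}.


int(A) = {85, 86}, cl(A) = {84, 85, 86}, ∂A = {84}.

Closed sets in (X, τ) are complements of opens:
  closed(X, τ) = {∅, {84}, {86}, {84, 85}, {84, 86}, {84, 85, 86}}.
int(A) = ⋃ {U ∈ τ : U ⊆ A}. Opens contained in A: ∅, {85}, {86}, {85, 86}.
Taking the union of these: int(A) = {85, 86}.
cl(A) = ⋂ {C closed : A ⊆ C}. Closed sets containing A: {84, 85, 86}.
Intersecting these: cl(A) = {84, 85, 86}.
∂A = cl(A) ∖ int(A) = {84, 85, 86} ∖ {85, 86} = {84}.


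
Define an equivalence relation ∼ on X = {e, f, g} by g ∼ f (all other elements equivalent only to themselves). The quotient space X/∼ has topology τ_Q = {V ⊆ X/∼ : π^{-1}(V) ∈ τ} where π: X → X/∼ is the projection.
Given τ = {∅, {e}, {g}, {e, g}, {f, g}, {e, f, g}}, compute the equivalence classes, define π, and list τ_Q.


X/∼ = {[e], [f=g]}; |τ_Q| = 4.

Equivalence classes: [e], [f=g].
Quotient map π: X → X/∼ sends e ↦ [e], f ↦ [f=g], g ↦ [f=g].
For each subset V ⊆ X/∼, compute π^{-1}(V) ⊆ X and check whether π^{-1}(V) ∈ τ. V is open in τ_Q iff π^{-1}(V) ∈ τ.
  V = {}: π^{-1}(V) = ∅ ∈ τ ✓.
  V = {[e]}: π^{-1}(V) = {e} ∈ τ ✓.
  V = {[f=g]}: π^{-1}(V) = {f, g} ∈ τ ✓.
  V = {[e], [f=g]}: π^{-1}(V) = {e, f, g} ∈ τ ✓.
Open sets in the quotient: τ_Q = {{}, {[e]}, {[f=g]}, {[e], [f=g]}} (4 elements).


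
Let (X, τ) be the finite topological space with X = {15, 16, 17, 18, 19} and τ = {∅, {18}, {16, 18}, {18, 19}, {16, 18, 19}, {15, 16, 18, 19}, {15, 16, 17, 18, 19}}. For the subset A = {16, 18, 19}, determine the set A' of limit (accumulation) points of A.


A' = {15, 16, 17, 19}

For each x ∈ X, list the open sets U ∈ τ with x ∈ U, then check whether U ∩ (A ∖ {x}) ≠ ∅ for every such U.
  x = 15: opens ∋ x are {15, 16, 18, 19}, {15, 16, 17, 18, 19}; each meets A ∖ {15}, so x IS a limit point.
  x = 16: opens ∋ x are {16, 18}, {16, 18, 19}, {15, 16, 18, 19}, {15, 16, 17, 18, 19}; each meets A ∖ {16}, so x IS a limit point.
  x = 17: opens ∋ x are {15, 16, 17, 18, 19}; each meets A ∖ {17}, so x IS a limit point.
  x = 18: open {18} ∋ x has {18} ∩ (A ∖ {18}) = ∅, so x is NOT a limit point.
  x = 19: opens ∋ x are {18, 19}, {16, 18, 19}, {15, 16, 18, 19}, {15, 16, 17, 18, 19}; each meets A ∖ {19}, so x IS a limit point.
Collecting: A' = {15, 16, 17, 19}.


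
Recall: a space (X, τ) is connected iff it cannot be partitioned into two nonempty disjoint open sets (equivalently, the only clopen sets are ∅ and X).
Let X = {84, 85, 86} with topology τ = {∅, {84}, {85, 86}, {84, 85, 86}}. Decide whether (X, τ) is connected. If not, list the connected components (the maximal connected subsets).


(X, τ) is disconnected; components = [{84}, {85, 86}].

Find clopen sets (U ∈ τ with X ∖ U ∈ τ):
  U = ∅, X ∖ U = {84, 85, 86} — both open, so U is clopen.
  U = {84}, X ∖ U = {85, 86} — both open, so U is clopen.
  U = {85, 86}, X ∖ U = {84} — both open, so U is clopen.
  U = {84, 85, 86}, X ∖ U = ∅ — both open, so U is clopen.
Nontrivial clopen(s) exist: e.g. {85, 86}. So (X, τ) is disconnected.
Compute connected components by grouping points that agree on all clopens:
  component: {84}
  component: {85, 86}


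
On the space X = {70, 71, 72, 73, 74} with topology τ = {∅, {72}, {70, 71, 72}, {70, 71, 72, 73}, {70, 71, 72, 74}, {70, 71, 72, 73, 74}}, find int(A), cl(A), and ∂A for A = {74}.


int(A) = ∅, cl(A) = {74}, ∂A = {74}.

Closed sets in (X, τ) are complements of opens:
  closed(X, τ) = {∅, {73}, {74}, {73, 74}, {70, 71, 73, 74}, {70, 71, 72, 73, 74}}.
int(A) = ⋃ {U ∈ τ : U ⊆ A}. Opens contained in A: ∅.
Taking the union of these: int(A) = ∅.
cl(A) = ⋂ {C closed : A ⊆ C}. Closed sets containing A: {74}, {73, 74}, {70, 71, 73, 74}, {70, 71, 72, 73, 74}.
Intersecting these: cl(A) = {74}.
∂A = cl(A) ∖ int(A) = {74} ∖ ∅ = {74}.


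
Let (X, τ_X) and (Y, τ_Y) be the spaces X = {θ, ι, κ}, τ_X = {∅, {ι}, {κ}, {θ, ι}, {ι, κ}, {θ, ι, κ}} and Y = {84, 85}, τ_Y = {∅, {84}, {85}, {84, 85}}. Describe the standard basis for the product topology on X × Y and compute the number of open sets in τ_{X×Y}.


Basis B = {∅ × ∅, {ι} × {84}, {ι} × {85}, {κ} × {84}, {κ} × {85}, {θ, ι} × {84}, {θ, ι} × {85}, {ι} × {84, 85}, {ι, κ} × {84}, {ι, κ} × {85}, {κ} × {84, 85}, {θ, ι, κ} × {84}, {θ, ι, κ} × {85}, {θ, ι} × {84, 85}, {ι, κ} × {84, 85}, {θ, ι, κ} × {84, 85}}; |τ_{X×Y}| = 36.

Enumerate products U × V with U ∈ τ_X, V ∈ τ_Y (deduplicated):
  ∅ × ∅ = {} (∅)
  {ι} × {84} = {(ι,84)}
  {ι} × {85} = {(ι,85)}
  {κ} × {84} = {(κ,84)}
  {κ} × {85} = {(κ,85)}
  {θ, ι} × {84} = {(θ,84), (ι,84)}
  {θ, ι} × {85} = {(θ,85), (ι,85)}
  {ι} × {84, 85} = {(ι,84), (ι,85)}
  {ι, κ} × {84} = {(ι,84), (κ,84)}
  {ι, κ} × {85} = {(ι,85), (κ,85)}
  {κ} × {84, 85} = {(κ,84), (κ,85)}
  {θ, ι, κ} × {84} = {(θ,84), (ι,84), (κ,84)}
  {θ, ι, κ} × {85} = {(θ,85), (ι,85), (κ,85)}
  {θ, ι} × {84, 85} = {(θ,84), (θ,85), (ι,84), (ι,85)}
  {ι, κ} × {84, 85} = {(ι,84), (ι,85), (κ,84), (κ,85)}
  {θ, ι, κ} × {84, 85} = {(θ,84), (θ,85), (ι,84), (ι,85), (κ,84), (κ,85)}
These 16 distinct sets form the basis B.
Close under arbitrary unions to get τ_{X×Y}; counting gives |τ_{X×Y}| = 36.


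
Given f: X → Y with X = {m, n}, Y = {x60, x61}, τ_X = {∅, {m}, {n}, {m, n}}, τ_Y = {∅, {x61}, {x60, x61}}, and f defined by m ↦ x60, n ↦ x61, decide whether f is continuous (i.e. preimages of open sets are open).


f IS continuous.

Compute f^{-1}(U) for each U ∈ τ_Y:
  U = ∅: f^{-1}(U) = ∅ ∈ τ_X ✓.
  U = {x61}: f^{-1}(U) = {n} ∈ τ_X ✓.
  U = {x60, x61}: f^{-1}(U) = {m, n} ∈ τ_X ✓.
Every preimage lies in τ_X, so f IS continuous.


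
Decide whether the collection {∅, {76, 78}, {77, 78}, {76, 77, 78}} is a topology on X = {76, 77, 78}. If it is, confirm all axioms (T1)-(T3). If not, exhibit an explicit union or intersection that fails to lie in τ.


τ is NOT a topology on X.

Axiom (T1): ∅ ∈ τ? Yes; X ∈ τ? Yes.
Axiom (T2/T3): check pairwise unions and intersections of members of τ.
Counterexample for (T3): {76, 78} ∩ {77, 78} = {78} ∉ τ. Therefore τ is NOT a topology.


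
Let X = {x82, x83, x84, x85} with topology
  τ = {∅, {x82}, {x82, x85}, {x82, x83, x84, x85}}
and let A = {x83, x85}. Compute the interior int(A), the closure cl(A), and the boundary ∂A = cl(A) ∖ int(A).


int(A) = ∅, cl(A) = {x83, x84, x85}, ∂A = {x83, x84, x85}.

Closed sets in (X, τ) are complements of opens:
  closed(X, τ) = {∅, {x83, x84}, {x83, x84, x85}, {x82, x83, x84, x85}}.
int(A) = ⋃ {U ∈ τ : U ⊆ A}. Opens contained in A: ∅.
Taking the union of these: int(A) = ∅.
cl(A) = ⋂ {C closed : A ⊆ C}. Closed sets containing A: {x83, x84, x85}, {x82, x83, x84, x85}.
Intersecting these: cl(A) = {x83, x84, x85}.
∂A = cl(A) ∖ int(A) = {x83, x84, x85} ∖ ∅ = {x83, x84, x85}.


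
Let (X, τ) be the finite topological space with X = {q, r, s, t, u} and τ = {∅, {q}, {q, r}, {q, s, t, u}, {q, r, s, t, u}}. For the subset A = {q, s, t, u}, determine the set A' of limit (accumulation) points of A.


A' = {r, s, t, u}

For each x ∈ X, list the open sets U ∈ τ with x ∈ U, then check whether U ∩ (A ∖ {x}) ≠ ∅ for every such U.
  x = q: open {q} ∋ x has {q} ∩ (A ∖ {q}) = ∅, so x is NOT a limit point.
  x = r: opens ∋ x are {q, r}, {q, r, s, t, u}; each meets A ∖ {r}, so x IS a limit point.
  x = s: opens ∋ x are {q, s, t, u}, {q, r, s, t, u}; each meets A ∖ {s}, so x IS a limit point.
  x = t: opens ∋ x are {q, s, t, u}, {q, r, s, t, u}; each meets A ∖ {t}, so x IS a limit point.
  x = u: opens ∋ x are {q, s, t, u}, {q, r, s, t, u}; each meets A ∖ {u}, so x IS a limit point.
Collecting: A' = {r, s, t, u}.


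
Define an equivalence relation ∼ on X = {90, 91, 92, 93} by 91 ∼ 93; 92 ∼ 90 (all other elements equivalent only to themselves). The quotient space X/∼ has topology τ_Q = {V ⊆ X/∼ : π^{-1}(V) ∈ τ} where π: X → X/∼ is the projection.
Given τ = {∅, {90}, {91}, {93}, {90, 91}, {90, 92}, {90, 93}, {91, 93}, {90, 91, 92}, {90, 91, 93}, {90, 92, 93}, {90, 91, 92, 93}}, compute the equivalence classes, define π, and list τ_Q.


X/∼ = {[90=92], [91=93]}; |τ_Q| = 4.

Equivalence classes: [90=92], [91=93].
Quotient map π: X → X/∼ sends 90 ↦ [90=92], 91 ↦ [91=93], 92 ↦ [90=92], 93 ↦ [91=93].
For each subset V ⊆ X/∼, compute π^{-1}(V) ⊆ X and check whether π^{-1}(V) ∈ τ. V is open in τ_Q iff π^{-1}(V) ∈ τ.
  V = {}: π^{-1}(V) = ∅ ∈ τ ✓.
  V = {[90=92]}: π^{-1}(V) = {90, 92} ∈ τ ✓.
  V = {[91=93]}: π^{-1}(V) = {91, 93} ∈ τ ✓.
  V = {[90=92], [91=93]}: π^{-1}(V) = {90, 91, 92, 93} ∈ τ ✓.
Open sets in the quotient: τ_Q = {{}, {[90=92]}, {[91=93]}, {[90=92], [91=93]}} (4 elements).


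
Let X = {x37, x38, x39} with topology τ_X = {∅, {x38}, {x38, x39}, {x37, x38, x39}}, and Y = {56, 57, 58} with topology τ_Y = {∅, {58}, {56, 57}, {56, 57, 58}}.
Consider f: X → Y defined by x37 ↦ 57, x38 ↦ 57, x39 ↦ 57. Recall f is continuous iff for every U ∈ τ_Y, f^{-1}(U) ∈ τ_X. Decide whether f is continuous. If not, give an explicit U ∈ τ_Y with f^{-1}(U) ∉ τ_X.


f IS continuous.

Compute f^{-1}(U) for each U ∈ τ_Y:
  U = ∅: f^{-1}(U) = ∅ ∈ τ_X ✓.
  U = {58}: f^{-1}(U) = ∅ ∈ τ_X ✓.
  U = {56, 57}: f^{-1}(U) = {x37, x38, x39} ∈ τ_X ✓.
  U = {56, 57, 58}: f^{-1}(U) = {x37, x38, x39} ∈ τ_X ✓.
Every preimage lies in τ_X, so f IS continuous.


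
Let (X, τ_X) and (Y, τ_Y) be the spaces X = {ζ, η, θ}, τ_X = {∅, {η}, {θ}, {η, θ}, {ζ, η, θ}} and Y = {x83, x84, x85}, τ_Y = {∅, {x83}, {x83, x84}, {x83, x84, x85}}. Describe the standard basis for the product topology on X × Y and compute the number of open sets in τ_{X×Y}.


Basis B = {∅ × ∅, {η} × {x83}, {θ} × {x83}, {η} × {x83, x84}, {η, θ} × {x83}, {θ} × {x83, x84}, {ζ, η, θ} × {x83}, {η} × {x83, x84, x85}, {θ} × {x83, x84, x85}, {η, θ} × {x83, x84}, {ζ, η, θ} × {x83, x84}, {η, θ} × {x83, x84, x85}, {ζ, η, θ} × {x83, x84, x85}}; |τ_{X×Y}| = 30.

Enumerate products U × V with U ∈ τ_X, V ∈ τ_Y (deduplicated):
  ∅ × ∅ = {} (∅)
  {η} × {x83} = {(η,x83)}
  {θ} × {x83} = {(θ,x83)}
  {η} × {x83, x84} = {(η,x83), (η,x84)}
  {η, θ} × {x83} = {(η,x83), (θ,x83)}
  {θ} × {x83, x84} = {(θ,x83), (θ,x84)}
  {ζ, η, θ} × {x83} = {(ζ,x83), (η,x83), (θ,x83)}
  {η} × {x83, x84, x85} = {(η,x83), (η,x84), (η,x85)}
  {θ} × {x83, x84, x85} = {(θ,x83), (θ,x84), (θ,x85)}
  {η, θ} × {x83, x84} = {(η,x83), (η,x84), (θ,x83), (θ,x84)}
  {ζ, η, θ} × {x83, x84} = {(ζ,x83), (ζ,x84), (η,x83), (η,x84), (θ,x83), (θ,x84)}
  {η, θ} × {x83, x84, x85} = {(η,x83), (η,x84), (η,x85), (θ,x83), (θ,x84), (θ,x85)}
  {ζ, η, θ} × {x83, x84, x85} = {(ζ,x83), (ζ,x84), (ζ,x85), (η,x83), (η,x84), (η,x85), (θ,x83), (θ,x84), (θ,x85)}
These 13 distinct sets form the basis B.
Close under arbitrary unions to get τ_{X×Y}; counting gives |τ_{X×Y}| = 30.


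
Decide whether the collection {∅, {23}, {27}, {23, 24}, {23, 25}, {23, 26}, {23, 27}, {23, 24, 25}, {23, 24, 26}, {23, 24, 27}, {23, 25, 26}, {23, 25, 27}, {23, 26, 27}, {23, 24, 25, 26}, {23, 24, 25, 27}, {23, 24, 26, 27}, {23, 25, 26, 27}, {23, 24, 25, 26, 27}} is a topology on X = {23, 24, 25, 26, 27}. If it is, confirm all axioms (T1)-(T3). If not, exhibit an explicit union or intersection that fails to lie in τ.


τ IS a topology on X.

Axiom (T1): ∅ ∈ τ? Yes; X ∈ τ? Yes.
Axiom (T2/T3): check pairwise unions and intersections of members of τ.
All pairwise intersections and unions checked — each lies in τ. Therefore τ satisfies (T1), (T2), (T3): it IS a topology on X.


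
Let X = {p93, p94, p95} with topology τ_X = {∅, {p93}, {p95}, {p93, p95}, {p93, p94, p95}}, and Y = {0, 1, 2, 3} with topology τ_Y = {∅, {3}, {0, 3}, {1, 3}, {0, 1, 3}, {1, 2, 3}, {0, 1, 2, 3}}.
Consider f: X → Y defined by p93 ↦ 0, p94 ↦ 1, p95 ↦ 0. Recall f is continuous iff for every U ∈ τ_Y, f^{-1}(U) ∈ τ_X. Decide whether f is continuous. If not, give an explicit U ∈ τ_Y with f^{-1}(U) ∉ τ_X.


f is NOT continuous.

Compute f^{-1}(U) for each U ∈ τ_Y:
  U = ∅: f^{-1}(U) = ∅ ∈ τ_X ✓.
  U = {3}: f^{-1}(U) = ∅ ∈ τ_X ✓.
  U = {0, 3}: f^{-1}(U) = {p93, p95} ∈ τ_X ✓.
  U = {1, 3}: f^{-1}(U) = {p94} ∉ τ_X ✗.
  U = {0, 1, 3}: f^{-1}(U) = {p93, p94, p95} ∈ τ_X ✓.
  U = {1, 2, 3}: f^{-1}(U) = {p94} ∉ τ_X ✗.
  U = {0, 1, 2, 3}: f^{-1}(U) = {p93, p94, p95} ∈ τ_X ✓.
Found U = {1, 3} with f^{-1}(U) = {p94} not in τ_X. Therefore f is NOT continuous.


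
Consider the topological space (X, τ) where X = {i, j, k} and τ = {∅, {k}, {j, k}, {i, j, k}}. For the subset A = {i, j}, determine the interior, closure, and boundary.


int(A) = ∅, cl(A) = {i, j}, ∂A = {i, j}.

Closed sets in (X, τ) are complements of opens:
  closed(X, τ) = {∅, {i}, {i, j}, {i, j, k}}.
int(A) = ⋃ {U ∈ τ : U ⊆ A}. Opens contained in A: ∅.
Taking the union of these: int(A) = ∅.
cl(A) = ⋂ {C closed : A ⊆ C}. Closed sets containing A: {i, j}, {i, j, k}.
Intersecting these: cl(A) = {i, j}.
∂A = cl(A) ∖ int(A) = {i, j} ∖ ∅ = {i, j}.


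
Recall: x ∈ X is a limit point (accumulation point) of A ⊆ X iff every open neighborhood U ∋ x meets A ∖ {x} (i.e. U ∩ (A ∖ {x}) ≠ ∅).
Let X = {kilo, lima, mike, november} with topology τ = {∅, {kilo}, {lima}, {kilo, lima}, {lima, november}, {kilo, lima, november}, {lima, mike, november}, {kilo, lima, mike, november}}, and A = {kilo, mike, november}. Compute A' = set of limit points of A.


A' = {mike}

For each x ∈ X, list the open sets U ∈ τ with x ∈ U, then check whether U ∩ (A ∖ {x}) ≠ ∅ for every such U.
  x = kilo: open {kilo} ∋ x has {kilo} ∩ (A ∖ {kilo}) = ∅, so x is NOT a limit point.
  x = lima: open {lima} ∋ x has {lima} ∩ (A ∖ {lima}) = ∅, so x is NOT a limit point.
  x = mike: opens ∋ x are {lima, mike, november}, {kilo, lima, mike, november}; each meets A ∖ {mike}, so x IS a limit point.
  x = november: open {lima, november} ∋ x has {lima, november} ∩ (A ∖ {november}) = ∅, so x is NOT a limit point.
Collecting: A' = {mike}.


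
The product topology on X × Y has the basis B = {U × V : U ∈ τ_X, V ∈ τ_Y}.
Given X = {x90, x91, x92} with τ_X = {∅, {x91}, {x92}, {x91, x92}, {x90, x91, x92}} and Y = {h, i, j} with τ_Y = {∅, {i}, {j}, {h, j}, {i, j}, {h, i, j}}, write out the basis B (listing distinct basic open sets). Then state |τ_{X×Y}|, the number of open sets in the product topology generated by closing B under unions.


Basis B = {∅ × ∅, {x91} × {i}, {x91} × {j}, {x92} × {i}, {x92} × {j}, {x91} × {h, j}, {x91} × {i, j}, {x91, x92} × {i}, {x91, x92} × {j}, {x92} × {h, j}, {x92} × {i, j}, {x90, x91, x92} × {i}, {x90, x91, x92} × {j}, {x91} × {h, i, j}, {x92} × {h, i, j}, {x91, x92} × {h, j}, {x91, x92} × {i, j}, {x90, x91, x92} × {h, j}, {x90, x91, x92} × {i, j}, {x91, x92} × {h, i, j}, {x90, x91, x92} × {h, i, j}}; |τ_{X×Y}| = 70.

Enumerate products U × V with U ∈ τ_X, V ∈ τ_Y (deduplicated):
  ∅ × ∅ = {} (∅)
  {x91} × {i} = {(x91,i)}
  {x91} × {j} = {(x91,j)}
  {x92} × {i} = {(x92,i)}
  {x92} × {j} = {(x92,j)}
  {x91} × {h, j} = {(x91,h), (x91,j)}
  {x91} × {i, j} = {(x91,i), (x91,j)}
  {x91, x92} × {i} = {(x91,i), (x92,i)}
  {x91, x92} × {j} = {(x91,j), (x92,j)}
  {x92} × {h, j} = {(x92,h), (x92,j)}
  {x92} × {i, j} = {(x92,i), (x92,j)}
  {x90, x91, x92} × {i} = {(x90,i), (x91,i), (x92,i)}
  {x90, x91, x92} × {j} = {(x90,j), (x91,j), (x92,j)}
  {x91} × {h, i, j} = {(x91,h), (x91,i), (x91,j)}
  {x92} × {h, i, j} = {(x92,h), (x92,i), (x92,j)}
  {x91, x92} × {h, j} = {(x91,h), (x91,j), (x92,h), (x92,j)}
  {x91, x92} × {i, j} = {(x91,i), (x91,j), (x92,i), (x92,j)}
  {x90, x91, x92} × {h, j} = {(x90,h), (x90,j), (x91,h), (x91,j), (x92,h), (x92,j)}
  {x90, x91, x92} × {i, j} = {(x90,i), (x90,j), (x91,i), (x91,j), (x92,i), (x92,j)}
  {x91, x92} × {h, i, j} = {(x91,h), (x91,i), (x91,j), (x92,h), (x92,i), (x92,j)}
  {x90, x91, x92} × {h, i, j} = {(x90,h), (x90,i), (x90,j), (x91,h), (x91,i), (x91,j), (x92,h), (x92,i), (x92,j)}
These 21 distinct sets form the basis B.
Close under arbitrary unions to get τ_{X×Y}; counting gives |τ_{X×Y}| = 70.


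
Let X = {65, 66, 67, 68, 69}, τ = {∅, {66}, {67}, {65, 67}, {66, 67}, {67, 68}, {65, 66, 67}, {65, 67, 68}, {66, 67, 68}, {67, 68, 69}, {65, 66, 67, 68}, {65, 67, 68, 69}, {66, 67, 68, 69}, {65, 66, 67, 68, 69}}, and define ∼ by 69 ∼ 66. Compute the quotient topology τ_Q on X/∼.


X/∼ = {[65], [66=69], [67], [68]}; |τ_Q| = 7.

Equivalence classes: [65], [66=69], [67], [68].
Quotient map π: X → X/∼ sends 65 ↦ [65], 66 ↦ [66=69], 67 ↦ [67], 68 ↦ [68], 69 ↦ [66=69].
For each subset V ⊆ X/∼, compute π^{-1}(V) ⊆ X and check whether π^{-1}(V) ∈ τ. V is open in τ_Q iff π^{-1}(V) ∈ τ.
  V = {}: π^{-1}(V) = ∅ ∈ τ ✓.
  V = {[65]}: π^{-1}(V) = {65} ∉ τ ✗.
  V = {[66=69]}: π^{-1}(V) = {66, 69} ∉ τ ✗.
  V = {[65], [66=69]}: π^{-1}(V) = {65, 66, 69} ∉ τ ✗.
  V = {[67]}: π^{-1}(V) = {67} ∈ τ ✓.
  V = {[65], [67]}: π^{-1}(V) = {65, 67} ∈ τ ✓.
  V = {[66=69], [67]}: π^{-1}(V) = {66, 67, 69} ∉ τ ✗.
  V = {[65], [66=69], [67]}: π^{-1}(V) = {65, 66, 67, 69} ∉ τ ✗.
  V = {[68]}: π^{-1}(V) = {68} ∉ τ ✗.
  V = {[65], [68]}: π^{-1}(V) = {65, 68} ∉ τ ✗.
  V = {[66=69], [68]}: π^{-1}(V) = {66, 68, 69} ∉ τ ✗.
  V = {[65], [66=69], [68]}: π^{-1}(V) = {65, 66, 68, 69} ∉ τ ✗.
  V = {[67], [68]}: π^{-1}(V) = {67, 68} ∈ τ ✓.
  V = {[65], [67], [68]}: π^{-1}(V) = {65, 67, 68} ∈ τ ✓.
  V = {[66=69], [67], [68]}: π^{-1}(V) = {66, 67, 68, 69} ∈ τ ✓.
  V = {[65], [66=69], [67], [68]}: π^{-1}(V) = {65, 66, 67, 68, 69} ∈ τ ✓.
Open sets in the quotient: τ_Q = {{}, {[67]}, {[65], [67]}, {[67], [68]}, {[65], [67], [68]}, {[66=69], [67], [68]}, {[65], [66=69], [67], [68]}} (7 elements).


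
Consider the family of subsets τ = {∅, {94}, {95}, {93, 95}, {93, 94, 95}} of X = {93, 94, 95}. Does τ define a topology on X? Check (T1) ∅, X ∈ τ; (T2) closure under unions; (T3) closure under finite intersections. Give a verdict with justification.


τ is NOT a topology on X.

Axiom (T1): ∅ ∈ τ? Yes; X ∈ τ? Yes.
Axiom (T2/T3): check pairwise unions and intersections of members of τ.
Counterexample for (T2): {94} ∪ {95} = {94, 95} ∉ τ. Therefore τ is NOT a topology.


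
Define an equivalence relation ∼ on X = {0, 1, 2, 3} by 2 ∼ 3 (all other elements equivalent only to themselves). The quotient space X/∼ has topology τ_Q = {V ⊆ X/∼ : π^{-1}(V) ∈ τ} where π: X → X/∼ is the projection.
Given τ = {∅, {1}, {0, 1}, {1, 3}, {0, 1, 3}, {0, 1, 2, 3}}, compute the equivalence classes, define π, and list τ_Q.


X/∼ = {[0], [1], [2=3]}; |τ_Q| = 4.

Equivalence classes: [0], [1], [2=3].
Quotient map π: X → X/∼ sends 0 ↦ [0], 1 ↦ [1], 2 ↦ [2=3], 3 ↦ [2=3].
For each subset V ⊆ X/∼, compute π^{-1}(V) ⊆ X and check whether π^{-1}(V) ∈ τ. V is open in τ_Q iff π^{-1}(V) ∈ τ.
  V = {}: π^{-1}(V) = ∅ ∈ τ ✓.
  V = {[0]}: π^{-1}(V) = {0} ∉ τ ✗.
  V = {[1]}: π^{-1}(V) = {1} ∈ τ ✓.
  V = {[0], [1]}: π^{-1}(V) = {0, 1} ∈ τ ✓.
  V = {[2=3]}: π^{-1}(V) = {2, 3} ∉ τ ✗.
  V = {[0], [2=3]}: π^{-1}(V) = {0, 2, 3} ∉ τ ✗.
  V = {[1], [2=3]}: π^{-1}(V) = {1, 2, 3} ∉ τ ✗.
  V = {[0], [1], [2=3]}: π^{-1}(V) = {0, 1, 2, 3} ∈ τ ✓.
Open sets in the quotient: τ_Q = {{}, {[1]}, {[0], [1]}, {[0], [1], [2=3]}} (4 elements).


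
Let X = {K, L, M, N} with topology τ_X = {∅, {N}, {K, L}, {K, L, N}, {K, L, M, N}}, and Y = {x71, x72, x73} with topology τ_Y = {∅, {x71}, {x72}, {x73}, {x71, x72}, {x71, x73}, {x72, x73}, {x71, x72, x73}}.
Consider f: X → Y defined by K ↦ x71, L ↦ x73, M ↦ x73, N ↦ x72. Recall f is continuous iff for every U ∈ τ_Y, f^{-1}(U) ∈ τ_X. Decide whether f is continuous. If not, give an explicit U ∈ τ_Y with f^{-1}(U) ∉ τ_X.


f is NOT continuous.

Compute f^{-1}(U) for each U ∈ τ_Y:
  U = ∅: f^{-1}(U) = ∅ ∈ τ_X ✓.
  U = {x71}: f^{-1}(U) = {K} ∉ τ_X ✗.
  U = {x72}: f^{-1}(U) = {N} ∈ τ_X ✓.
  U = {x73}: f^{-1}(U) = {L, M} ∉ τ_X ✗.
  U = {x71, x72}: f^{-1}(U) = {K, N} ∉ τ_X ✗.
  U = {x71, x73}: f^{-1}(U) = {K, L, M} ∉ τ_X ✗.
  U = {x72, x73}: f^{-1}(U) = {L, M, N} ∉ τ_X ✗.
  U = {x71, x72, x73}: f^{-1}(U) = {K, L, M, N} ∈ τ_X ✓.
Found U = {x71} with f^{-1}(U) = {K} not in τ_X. Therefore f is NOT continuous.


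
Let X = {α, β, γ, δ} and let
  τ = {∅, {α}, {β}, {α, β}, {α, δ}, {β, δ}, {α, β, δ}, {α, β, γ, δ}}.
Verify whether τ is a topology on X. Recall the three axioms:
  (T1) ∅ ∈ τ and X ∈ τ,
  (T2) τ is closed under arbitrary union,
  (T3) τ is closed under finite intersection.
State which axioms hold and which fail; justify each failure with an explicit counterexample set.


τ is NOT a topology on X.

Axiom (T1): ∅ ∈ τ? Yes; X ∈ τ? Yes.
Axiom (T2/T3): check pairwise unions and intersections of members of τ.
Counterexample for (T3): {α, δ} ∩ {β, δ} = {δ} ∉ τ. Therefore τ is NOT a topology.


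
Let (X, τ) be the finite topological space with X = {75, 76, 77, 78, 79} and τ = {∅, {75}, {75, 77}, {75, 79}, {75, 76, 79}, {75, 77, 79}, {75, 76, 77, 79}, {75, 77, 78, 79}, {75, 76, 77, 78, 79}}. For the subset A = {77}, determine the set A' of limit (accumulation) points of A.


A' = {78}

For each x ∈ X, list the open sets U ∈ τ with x ∈ U, then check whether U ∩ (A ∖ {x}) ≠ ∅ for every such U.
  x = 75: open {75} ∋ x has {75} ∩ (A ∖ {75}) = ∅, so x is NOT a limit point.
  x = 76: open {75, 76, 79} ∋ x has {75, 76, 79} ∩ (A ∖ {76}) = ∅, so x is NOT a limit point.
  x = 77: open {75, 77} ∋ x has {75, 77} ∩ (A ∖ {77}) = ∅, so x is NOT a limit point.
  x = 78: opens ∋ x are {75, 77, 78, 79}, {75, 76, 77, 78, 79}; each meets A ∖ {78}, so x IS a limit point.
  x = 79: open {75, 79} ∋ x has {75, 79} ∩ (A ∖ {79}) = ∅, so x is NOT a limit point.
Collecting: A' = {78}.


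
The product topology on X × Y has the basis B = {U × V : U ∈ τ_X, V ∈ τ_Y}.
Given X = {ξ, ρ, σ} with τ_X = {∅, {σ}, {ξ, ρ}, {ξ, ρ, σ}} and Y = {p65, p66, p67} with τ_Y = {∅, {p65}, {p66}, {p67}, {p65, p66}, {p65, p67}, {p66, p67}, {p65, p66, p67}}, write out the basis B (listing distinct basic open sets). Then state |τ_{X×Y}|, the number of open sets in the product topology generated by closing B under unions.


Basis B = {∅ × ∅, {σ} × {p65}, {σ} × {p66}, {σ} × {p67}, {ξ, ρ} × {p65}, {ξ, ρ} × {p66}, {ξ, ρ} × {p67}, {σ} × {p65, p66}, {σ} × {p65, p67}, {σ} × {p66, p67}, {ξ, ρ, σ} × {p65}, {ξ, ρ, σ} × {p66}, {ξ, ρ, σ} × {p67}, {σ} × {p65, p66, p67}, {ξ, ρ} × {p65, p66}, {ξ, ρ} × {p65, p67}, {ξ, ρ} × {p66, p67}, {ξ, ρ} × {p65, p66, p67}, {ξ, ρ, σ} × {p65, p66}, {ξ, ρ, σ} × {p65, p67}, {ξ, ρ, σ} × {p66, p67}, {ξ, ρ, σ} × {p65, p66, p67}}; |τ_{X×Y}| = 64.

Enumerate products U × V with U ∈ τ_X, V ∈ τ_Y (deduplicated):
  ∅ × ∅ = {} (∅)
  {σ} × {p65} = {(σ,p65)}
  {σ} × {p66} = {(σ,p66)}
  {σ} × {p67} = {(σ,p67)}
  {ξ, ρ} × {p65} = {(ξ,p65), (ρ,p65)}
  {ξ, ρ} × {p66} = {(ξ,p66), (ρ,p66)}
  {ξ, ρ} × {p67} = {(ξ,p67), (ρ,p67)}
  {σ} × {p65, p66} = {(σ,p65), (σ,p66)}
  {σ} × {p65, p67} = {(σ,p65), (σ,p67)}
  {σ} × {p66, p67} = {(σ,p66), (σ,p67)}
  {ξ, ρ, σ} × {p65} = {(ξ,p65), (ρ,p65), (σ,p65)}
  {ξ, ρ, σ} × {p66} = {(ξ,p66), (ρ,p66), (σ,p66)}
  {ξ, ρ, σ} × {p67} = {(ξ,p67), (ρ,p67), (σ,p67)}
  {σ} × {p65, p66, p67} = {(σ,p65), (σ,p66), (σ,p67)}
  {ξ, ρ} × {p65, p66} = {(ξ,p65), (ξ,p66), (ρ,p65), (ρ,p66)}
  {ξ, ρ} × {p65, p67} = {(ξ,p65), (ξ,p67), (ρ,p65), (ρ,p67)}
  {ξ, ρ} × {p66, p67} = {(ξ,p66), (ξ,p67), (ρ,p66), (ρ,p67)}
  {ξ, ρ} × {p65, p66, p67} = {(ξ,p65), (ξ,p66), (ξ,p67), (ρ,p65), (ρ,p66), (ρ,p67)}
  {ξ, ρ, σ} × {p65, p66} = {(ξ,p65), (ξ,p66), (ρ,p65), (ρ,p66), (σ,p65), (σ,p66)}
  {ξ, ρ, σ} × {p65, p67} = {(ξ,p65), (ξ,p67), (ρ,p65), (ρ,p67), (σ,p65), (σ,p67)}
  {ξ, ρ, σ} × {p66, p67} = {(ξ,p66), (ξ,p67), (ρ,p66), (ρ,p67), (σ,p66), (σ,p67)}
  {ξ, ρ, σ} × {p65, p66, p67} = {(ξ,p65), (ξ,p66), (ξ,p67), (ρ,p65), (ρ,p66), (ρ,p67), (σ,p65), (σ,p66), (σ,p67)}
These 22 distinct sets form the basis B.
Close under arbitrary unions to get τ_{X×Y}; counting gives |τ_{X×Y}| = 64.
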